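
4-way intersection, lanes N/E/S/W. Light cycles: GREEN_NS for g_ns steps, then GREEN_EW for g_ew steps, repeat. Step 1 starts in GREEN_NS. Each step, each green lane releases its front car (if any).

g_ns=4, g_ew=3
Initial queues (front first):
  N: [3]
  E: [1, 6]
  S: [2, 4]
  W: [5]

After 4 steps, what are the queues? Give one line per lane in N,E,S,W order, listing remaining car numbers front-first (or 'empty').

Step 1 [NS]: N:car3-GO,E:wait,S:car2-GO,W:wait | queues: N=0 E=2 S=1 W=1
Step 2 [NS]: N:empty,E:wait,S:car4-GO,W:wait | queues: N=0 E=2 S=0 W=1
Step 3 [NS]: N:empty,E:wait,S:empty,W:wait | queues: N=0 E=2 S=0 W=1
Step 4 [NS]: N:empty,E:wait,S:empty,W:wait | queues: N=0 E=2 S=0 W=1

N: empty
E: 1 6
S: empty
W: 5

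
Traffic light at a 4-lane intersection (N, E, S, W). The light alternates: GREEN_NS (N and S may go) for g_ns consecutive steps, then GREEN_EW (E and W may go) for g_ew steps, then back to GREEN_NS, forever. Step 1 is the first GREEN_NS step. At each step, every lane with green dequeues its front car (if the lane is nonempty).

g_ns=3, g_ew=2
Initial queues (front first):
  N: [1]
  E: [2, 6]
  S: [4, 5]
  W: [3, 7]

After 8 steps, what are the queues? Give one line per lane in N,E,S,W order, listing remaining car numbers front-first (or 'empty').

Step 1 [NS]: N:car1-GO,E:wait,S:car4-GO,W:wait | queues: N=0 E=2 S=1 W=2
Step 2 [NS]: N:empty,E:wait,S:car5-GO,W:wait | queues: N=0 E=2 S=0 W=2
Step 3 [NS]: N:empty,E:wait,S:empty,W:wait | queues: N=0 E=2 S=0 W=2
Step 4 [EW]: N:wait,E:car2-GO,S:wait,W:car3-GO | queues: N=0 E=1 S=0 W=1
Step 5 [EW]: N:wait,E:car6-GO,S:wait,W:car7-GO | queues: N=0 E=0 S=0 W=0

N: empty
E: empty
S: empty
W: empty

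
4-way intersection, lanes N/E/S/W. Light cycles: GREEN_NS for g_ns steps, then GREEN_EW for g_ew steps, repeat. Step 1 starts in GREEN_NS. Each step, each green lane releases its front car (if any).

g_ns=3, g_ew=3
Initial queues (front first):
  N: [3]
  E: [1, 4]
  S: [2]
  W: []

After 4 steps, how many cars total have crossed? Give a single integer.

Step 1 [NS]: N:car3-GO,E:wait,S:car2-GO,W:wait | queues: N=0 E=2 S=0 W=0
Step 2 [NS]: N:empty,E:wait,S:empty,W:wait | queues: N=0 E=2 S=0 W=0
Step 3 [NS]: N:empty,E:wait,S:empty,W:wait | queues: N=0 E=2 S=0 W=0
Step 4 [EW]: N:wait,E:car1-GO,S:wait,W:empty | queues: N=0 E=1 S=0 W=0
Cars crossed by step 4: 3

Answer: 3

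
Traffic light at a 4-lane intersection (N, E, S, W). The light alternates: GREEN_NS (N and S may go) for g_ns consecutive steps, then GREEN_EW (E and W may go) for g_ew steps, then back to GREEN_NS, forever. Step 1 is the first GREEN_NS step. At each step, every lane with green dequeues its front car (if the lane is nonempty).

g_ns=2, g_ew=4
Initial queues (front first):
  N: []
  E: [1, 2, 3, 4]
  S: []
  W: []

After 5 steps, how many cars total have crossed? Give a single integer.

Answer: 3

Derivation:
Step 1 [NS]: N:empty,E:wait,S:empty,W:wait | queues: N=0 E=4 S=0 W=0
Step 2 [NS]: N:empty,E:wait,S:empty,W:wait | queues: N=0 E=4 S=0 W=0
Step 3 [EW]: N:wait,E:car1-GO,S:wait,W:empty | queues: N=0 E=3 S=0 W=0
Step 4 [EW]: N:wait,E:car2-GO,S:wait,W:empty | queues: N=0 E=2 S=0 W=0
Step 5 [EW]: N:wait,E:car3-GO,S:wait,W:empty | queues: N=0 E=1 S=0 W=0
Cars crossed by step 5: 3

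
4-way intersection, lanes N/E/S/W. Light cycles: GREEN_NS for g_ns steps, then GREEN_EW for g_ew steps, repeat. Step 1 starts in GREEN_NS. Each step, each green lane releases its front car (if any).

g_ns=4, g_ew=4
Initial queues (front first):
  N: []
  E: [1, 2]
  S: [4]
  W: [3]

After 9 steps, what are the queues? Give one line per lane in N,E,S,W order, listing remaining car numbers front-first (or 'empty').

Step 1 [NS]: N:empty,E:wait,S:car4-GO,W:wait | queues: N=0 E=2 S=0 W=1
Step 2 [NS]: N:empty,E:wait,S:empty,W:wait | queues: N=0 E=2 S=0 W=1
Step 3 [NS]: N:empty,E:wait,S:empty,W:wait | queues: N=0 E=2 S=0 W=1
Step 4 [NS]: N:empty,E:wait,S:empty,W:wait | queues: N=0 E=2 S=0 W=1
Step 5 [EW]: N:wait,E:car1-GO,S:wait,W:car3-GO | queues: N=0 E=1 S=0 W=0
Step 6 [EW]: N:wait,E:car2-GO,S:wait,W:empty | queues: N=0 E=0 S=0 W=0

N: empty
E: empty
S: empty
W: empty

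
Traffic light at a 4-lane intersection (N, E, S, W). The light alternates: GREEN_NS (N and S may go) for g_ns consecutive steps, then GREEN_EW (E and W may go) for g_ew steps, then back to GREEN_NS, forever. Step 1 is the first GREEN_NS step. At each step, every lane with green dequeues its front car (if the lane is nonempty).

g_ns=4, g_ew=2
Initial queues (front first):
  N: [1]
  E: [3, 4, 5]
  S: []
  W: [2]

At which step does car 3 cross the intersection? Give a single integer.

Step 1 [NS]: N:car1-GO,E:wait,S:empty,W:wait | queues: N=0 E=3 S=0 W=1
Step 2 [NS]: N:empty,E:wait,S:empty,W:wait | queues: N=0 E=3 S=0 W=1
Step 3 [NS]: N:empty,E:wait,S:empty,W:wait | queues: N=0 E=3 S=0 W=1
Step 4 [NS]: N:empty,E:wait,S:empty,W:wait | queues: N=0 E=3 S=0 W=1
Step 5 [EW]: N:wait,E:car3-GO,S:wait,W:car2-GO | queues: N=0 E=2 S=0 W=0
Step 6 [EW]: N:wait,E:car4-GO,S:wait,W:empty | queues: N=0 E=1 S=0 W=0
Step 7 [NS]: N:empty,E:wait,S:empty,W:wait | queues: N=0 E=1 S=0 W=0
Step 8 [NS]: N:empty,E:wait,S:empty,W:wait | queues: N=0 E=1 S=0 W=0
Step 9 [NS]: N:empty,E:wait,S:empty,W:wait | queues: N=0 E=1 S=0 W=0
Step 10 [NS]: N:empty,E:wait,S:empty,W:wait | queues: N=0 E=1 S=0 W=0
Step 11 [EW]: N:wait,E:car5-GO,S:wait,W:empty | queues: N=0 E=0 S=0 W=0
Car 3 crosses at step 5

5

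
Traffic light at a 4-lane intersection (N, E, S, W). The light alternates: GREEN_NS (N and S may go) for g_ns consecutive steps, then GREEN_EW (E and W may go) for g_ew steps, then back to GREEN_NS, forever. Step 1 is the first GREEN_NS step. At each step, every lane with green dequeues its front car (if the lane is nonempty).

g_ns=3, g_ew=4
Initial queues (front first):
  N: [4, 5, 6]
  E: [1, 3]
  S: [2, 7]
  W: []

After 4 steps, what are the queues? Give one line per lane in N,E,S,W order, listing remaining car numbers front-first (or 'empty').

Step 1 [NS]: N:car4-GO,E:wait,S:car2-GO,W:wait | queues: N=2 E=2 S=1 W=0
Step 2 [NS]: N:car5-GO,E:wait,S:car7-GO,W:wait | queues: N=1 E=2 S=0 W=0
Step 3 [NS]: N:car6-GO,E:wait,S:empty,W:wait | queues: N=0 E=2 S=0 W=0
Step 4 [EW]: N:wait,E:car1-GO,S:wait,W:empty | queues: N=0 E=1 S=0 W=0

N: empty
E: 3
S: empty
W: empty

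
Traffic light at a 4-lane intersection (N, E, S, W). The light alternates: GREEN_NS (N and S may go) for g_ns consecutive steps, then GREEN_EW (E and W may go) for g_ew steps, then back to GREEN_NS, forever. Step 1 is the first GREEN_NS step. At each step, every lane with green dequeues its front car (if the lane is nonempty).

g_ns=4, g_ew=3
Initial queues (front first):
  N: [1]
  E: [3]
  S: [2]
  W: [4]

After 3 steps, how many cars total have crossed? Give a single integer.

Step 1 [NS]: N:car1-GO,E:wait,S:car2-GO,W:wait | queues: N=0 E=1 S=0 W=1
Step 2 [NS]: N:empty,E:wait,S:empty,W:wait | queues: N=0 E=1 S=0 W=1
Step 3 [NS]: N:empty,E:wait,S:empty,W:wait | queues: N=0 E=1 S=0 W=1
Cars crossed by step 3: 2

Answer: 2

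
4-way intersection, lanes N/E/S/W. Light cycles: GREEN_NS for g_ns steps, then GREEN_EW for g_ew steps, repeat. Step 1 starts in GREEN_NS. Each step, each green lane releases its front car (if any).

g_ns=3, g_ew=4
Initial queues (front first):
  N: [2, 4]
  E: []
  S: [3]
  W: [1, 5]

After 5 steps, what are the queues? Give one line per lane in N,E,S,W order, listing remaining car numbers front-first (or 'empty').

Step 1 [NS]: N:car2-GO,E:wait,S:car3-GO,W:wait | queues: N=1 E=0 S=0 W=2
Step 2 [NS]: N:car4-GO,E:wait,S:empty,W:wait | queues: N=0 E=0 S=0 W=2
Step 3 [NS]: N:empty,E:wait,S:empty,W:wait | queues: N=0 E=0 S=0 W=2
Step 4 [EW]: N:wait,E:empty,S:wait,W:car1-GO | queues: N=0 E=0 S=0 W=1
Step 5 [EW]: N:wait,E:empty,S:wait,W:car5-GO | queues: N=0 E=0 S=0 W=0

N: empty
E: empty
S: empty
W: empty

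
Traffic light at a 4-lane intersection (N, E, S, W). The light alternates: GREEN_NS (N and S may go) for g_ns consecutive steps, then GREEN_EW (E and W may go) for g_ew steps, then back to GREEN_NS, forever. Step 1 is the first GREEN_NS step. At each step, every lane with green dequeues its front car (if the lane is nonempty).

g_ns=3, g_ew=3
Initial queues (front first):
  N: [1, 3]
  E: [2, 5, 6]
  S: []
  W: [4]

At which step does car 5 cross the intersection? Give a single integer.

Step 1 [NS]: N:car1-GO,E:wait,S:empty,W:wait | queues: N=1 E=3 S=0 W=1
Step 2 [NS]: N:car3-GO,E:wait,S:empty,W:wait | queues: N=0 E=3 S=0 W=1
Step 3 [NS]: N:empty,E:wait,S:empty,W:wait | queues: N=0 E=3 S=0 W=1
Step 4 [EW]: N:wait,E:car2-GO,S:wait,W:car4-GO | queues: N=0 E=2 S=0 W=0
Step 5 [EW]: N:wait,E:car5-GO,S:wait,W:empty | queues: N=0 E=1 S=0 W=0
Step 6 [EW]: N:wait,E:car6-GO,S:wait,W:empty | queues: N=0 E=0 S=0 W=0
Car 5 crosses at step 5

5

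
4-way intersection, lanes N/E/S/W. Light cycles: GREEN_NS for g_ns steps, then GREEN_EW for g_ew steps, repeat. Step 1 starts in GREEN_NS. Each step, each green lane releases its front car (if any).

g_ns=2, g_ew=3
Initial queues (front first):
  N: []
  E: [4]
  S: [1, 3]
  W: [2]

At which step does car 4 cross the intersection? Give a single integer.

Step 1 [NS]: N:empty,E:wait,S:car1-GO,W:wait | queues: N=0 E=1 S=1 W=1
Step 2 [NS]: N:empty,E:wait,S:car3-GO,W:wait | queues: N=0 E=1 S=0 W=1
Step 3 [EW]: N:wait,E:car4-GO,S:wait,W:car2-GO | queues: N=0 E=0 S=0 W=0
Car 4 crosses at step 3

3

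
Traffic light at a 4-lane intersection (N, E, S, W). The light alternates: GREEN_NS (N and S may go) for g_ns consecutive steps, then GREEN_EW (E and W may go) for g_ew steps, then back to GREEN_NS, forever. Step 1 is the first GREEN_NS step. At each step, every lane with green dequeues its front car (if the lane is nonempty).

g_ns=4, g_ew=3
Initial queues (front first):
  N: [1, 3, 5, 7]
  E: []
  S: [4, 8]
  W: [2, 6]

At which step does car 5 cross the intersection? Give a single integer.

Step 1 [NS]: N:car1-GO,E:wait,S:car4-GO,W:wait | queues: N=3 E=0 S=1 W=2
Step 2 [NS]: N:car3-GO,E:wait,S:car8-GO,W:wait | queues: N=2 E=0 S=0 W=2
Step 3 [NS]: N:car5-GO,E:wait,S:empty,W:wait | queues: N=1 E=0 S=0 W=2
Step 4 [NS]: N:car7-GO,E:wait,S:empty,W:wait | queues: N=0 E=0 S=0 W=2
Step 5 [EW]: N:wait,E:empty,S:wait,W:car2-GO | queues: N=0 E=0 S=0 W=1
Step 6 [EW]: N:wait,E:empty,S:wait,W:car6-GO | queues: N=0 E=0 S=0 W=0
Car 5 crosses at step 3

3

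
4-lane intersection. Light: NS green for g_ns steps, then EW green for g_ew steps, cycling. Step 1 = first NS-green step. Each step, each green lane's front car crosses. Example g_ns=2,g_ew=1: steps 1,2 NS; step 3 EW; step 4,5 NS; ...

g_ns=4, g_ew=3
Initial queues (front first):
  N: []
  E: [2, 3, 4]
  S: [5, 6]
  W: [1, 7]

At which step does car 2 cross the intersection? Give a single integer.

Step 1 [NS]: N:empty,E:wait,S:car5-GO,W:wait | queues: N=0 E=3 S=1 W=2
Step 2 [NS]: N:empty,E:wait,S:car6-GO,W:wait | queues: N=0 E=3 S=0 W=2
Step 3 [NS]: N:empty,E:wait,S:empty,W:wait | queues: N=0 E=3 S=0 W=2
Step 4 [NS]: N:empty,E:wait,S:empty,W:wait | queues: N=0 E=3 S=0 W=2
Step 5 [EW]: N:wait,E:car2-GO,S:wait,W:car1-GO | queues: N=0 E=2 S=0 W=1
Step 6 [EW]: N:wait,E:car3-GO,S:wait,W:car7-GO | queues: N=0 E=1 S=0 W=0
Step 7 [EW]: N:wait,E:car4-GO,S:wait,W:empty | queues: N=0 E=0 S=0 W=0
Car 2 crosses at step 5

5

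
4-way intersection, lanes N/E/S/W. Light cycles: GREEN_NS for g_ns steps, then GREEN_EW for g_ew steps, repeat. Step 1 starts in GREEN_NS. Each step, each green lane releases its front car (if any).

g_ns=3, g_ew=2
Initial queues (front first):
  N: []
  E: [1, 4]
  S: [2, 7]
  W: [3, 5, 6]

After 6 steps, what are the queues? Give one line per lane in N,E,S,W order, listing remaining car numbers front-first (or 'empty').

Step 1 [NS]: N:empty,E:wait,S:car2-GO,W:wait | queues: N=0 E=2 S=1 W=3
Step 2 [NS]: N:empty,E:wait,S:car7-GO,W:wait | queues: N=0 E=2 S=0 W=3
Step 3 [NS]: N:empty,E:wait,S:empty,W:wait | queues: N=0 E=2 S=0 W=3
Step 4 [EW]: N:wait,E:car1-GO,S:wait,W:car3-GO | queues: N=0 E=1 S=0 W=2
Step 5 [EW]: N:wait,E:car4-GO,S:wait,W:car5-GO | queues: N=0 E=0 S=0 W=1
Step 6 [NS]: N:empty,E:wait,S:empty,W:wait | queues: N=0 E=0 S=0 W=1

N: empty
E: empty
S: empty
W: 6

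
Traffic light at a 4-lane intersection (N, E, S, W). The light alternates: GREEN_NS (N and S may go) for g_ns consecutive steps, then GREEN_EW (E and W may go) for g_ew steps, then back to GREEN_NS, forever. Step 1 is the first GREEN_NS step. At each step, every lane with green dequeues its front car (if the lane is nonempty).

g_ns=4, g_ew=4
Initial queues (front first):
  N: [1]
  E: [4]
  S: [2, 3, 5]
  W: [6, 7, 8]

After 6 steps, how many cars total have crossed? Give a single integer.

Answer: 7

Derivation:
Step 1 [NS]: N:car1-GO,E:wait,S:car2-GO,W:wait | queues: N=0 E=1 S=2 W=3
Step 2 [NS]: N:empty,E:wait,S:car3-GO,W:wait | queues: N=0 E=1 S=1 W=3
Step 3 [NS]: N:empty,E:wait,S:car5-GO,W:wait | queues: N=0 E=1 S=0 W=3
Step 4 [NS]: N:empty,E:wait,S:empty,W:wait | queues: N=0 E=1 S=0 W=3
Step 5 [EW]: N:wait,E:car4-GO,S:wait,W:car6-GO | queues: N=0 E=0 S=0 W=2
Step 6 [EW]: N:wait,E:empty,S:wait,W:car7-GO | queues: N=0 E=0 S=0 W=1
Cars crossed by step 6: 7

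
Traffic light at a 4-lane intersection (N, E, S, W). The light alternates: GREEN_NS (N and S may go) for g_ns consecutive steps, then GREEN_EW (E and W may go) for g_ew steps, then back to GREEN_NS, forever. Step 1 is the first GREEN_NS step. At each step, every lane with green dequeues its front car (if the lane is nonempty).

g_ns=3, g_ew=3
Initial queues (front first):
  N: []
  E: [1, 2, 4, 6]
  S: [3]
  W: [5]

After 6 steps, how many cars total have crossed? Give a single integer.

Step 1 [NS]: N:empty,E:wait,S:car3-GO,W:wait | queues: N=0 E=4 S=0 W=1
Step 2 [NS]: N:empty,E:wait,S:empty,W:wait | queues: N=0 E=4 S=0 W=1
Step 3 [NS]: N:empty,E:wait,S:empty,W:wait | queues: N=0 E=4 S=0 W=1
Step 4 [EW]: N:wait,E:car1-GO,S:wait,W:car5-GO | queues: N=0 E=3 S=0 W=0
Step 5 [EW]: N:wait,E:car2-GO,S:wait,W:empty | queues: N=0 E=2 S=0 W=0
Step 6 [EW]: N:wait,E:car4-GO,S:wait,W:empty | queues: N=0 E=1 S=0 W=0
Cars crossed by step 6: 5

Answer: 5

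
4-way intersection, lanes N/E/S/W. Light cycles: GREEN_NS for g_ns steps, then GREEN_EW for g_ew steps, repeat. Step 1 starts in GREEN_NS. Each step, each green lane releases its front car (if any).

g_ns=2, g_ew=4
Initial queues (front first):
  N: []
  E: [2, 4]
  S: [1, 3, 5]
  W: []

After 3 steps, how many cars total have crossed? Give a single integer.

Answer: 3

Derivation:
Step 1 [NS]: N:empty,E:wait,S:car1-GO,W:wait | queues: N=0 E=2 S=2 W=0
Step 2 [NS]: N:empty,E:wait,S:car3-GO,W:wait | queues: N=0 E=2 S=1 W=0
Step 3 [EW]: N:wait,E:car2-GO,S:wait,W:empty | queues: N=0 E=1 S=1 W=0
Cars crossed by step 3: 3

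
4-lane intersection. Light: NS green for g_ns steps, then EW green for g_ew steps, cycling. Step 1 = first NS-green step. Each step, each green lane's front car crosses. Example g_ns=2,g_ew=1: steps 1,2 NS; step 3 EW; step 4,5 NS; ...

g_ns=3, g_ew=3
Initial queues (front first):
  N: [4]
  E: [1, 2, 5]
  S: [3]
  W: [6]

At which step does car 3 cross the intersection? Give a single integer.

Step 1 [NS]: N:car4-GO,E:wait,S:car3-GO,W:wait | queues: N=0 E=3 S=0 W=1
Step 2 [NS]: N:empty,E:wait,S:empty,W:wait | queues: N=0 E=3 S=0 W=1
Step 3 [NS]: N:empty,E:wait,S:empty,W:wait | queues: N=0 E=3 S=0 W=1
Step 4 [EW]: N:wait,E:car1-GO,S:wait,W:car6-GO | queues: N=0 E=2 S=0 W=0
Step 5 [EW]: N:wait,E:car2-GO,S:wait,W:empty | queues: N=0 E=1 S=0 W=0
Step 6 [EW]: N:wait,E:car5-GO,S:wait,W:empty | queues: N=0 E=0 S=0 W=0
Car 3 crosses at step 1

1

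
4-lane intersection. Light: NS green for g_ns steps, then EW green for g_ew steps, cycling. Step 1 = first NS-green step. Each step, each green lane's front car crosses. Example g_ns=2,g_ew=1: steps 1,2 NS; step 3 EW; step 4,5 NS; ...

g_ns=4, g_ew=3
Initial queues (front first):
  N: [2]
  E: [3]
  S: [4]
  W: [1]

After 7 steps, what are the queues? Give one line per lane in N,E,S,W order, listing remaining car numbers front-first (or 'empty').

Step 1 [NS]: N:car2-GO,E:wait,S:car4-GO,W:wait | queues: N=0 E=1 S=0 W=1
Step 2 [NS]: N:empty,E:wait,S:empty,W:wait | queues: N=0 E=1 S=0 W=1
Step 3 [NS]: N:empty,E:wait,S:empty,W:wait | queues: N=0 E=1 S=0 W=1
Step 4 [NS]: N:empty,E:wait,S:empty,W:wait | queues: N=0 E=1 S=0 W=1
Step 5 [EW]: N:wait,E:car3-GO,S:wait,W:car1-GO | queues: N=0 E=0 S=0 W=0

N: empty
E: empty
S: empty
W: empty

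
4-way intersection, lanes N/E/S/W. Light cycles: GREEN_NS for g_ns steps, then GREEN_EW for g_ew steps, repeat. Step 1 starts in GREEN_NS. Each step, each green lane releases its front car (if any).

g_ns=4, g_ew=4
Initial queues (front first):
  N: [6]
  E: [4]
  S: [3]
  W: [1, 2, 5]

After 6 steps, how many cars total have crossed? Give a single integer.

Answer: 5

Derivation:
Step 1 [NS]: N:car6-GO,E:wait,S:car3-GO,W:wait | queues: N=0 E=1 S=0 W=3
Step 2 [NS]: N:empty,E:wait,S:empty,W:wait | queues: N=0 E=1 S=0 W=3
Step 3 [NS]: N:empty,E:wait,S:empty,W:wait | queues: N=0 E=1 S=0 W=3
Step 4 [NS]: N:empty,E:wait,S:empty,W:wait | queues: N=0 E=1 S=0 W=3
Step 5 [EW]: N:wait,E:car4-GO,S:wait,W:car1-GO | queues: N=0 E=0 S=0 W=2
Step 6 [EW]: N:wait,E:empty,S:wait,W:car2-GO | queues: N=0 E=0 S=0 W=1
Cars crossed by step 6: 5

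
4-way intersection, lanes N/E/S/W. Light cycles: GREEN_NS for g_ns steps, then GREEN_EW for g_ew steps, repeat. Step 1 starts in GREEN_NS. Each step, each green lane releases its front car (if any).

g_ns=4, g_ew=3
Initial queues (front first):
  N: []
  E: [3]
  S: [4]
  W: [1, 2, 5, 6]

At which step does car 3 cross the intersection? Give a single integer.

Step 1 [NS]: N:empty,E:wait,S:car4-GO,W:wait | queues: N=0 E=1 S=0 W=4
Step 2 [NS]: N:empty,E:wait,S:empty,W:wait | queues: N=0 E=1 S=0 W=4
Step 3 [NS]: N:empty,E:wait,S:empty,W:wait | queues: N=0 E=1 S=0 W=4
Step 4 [NS]: N:empty,E:wait,S:empty,W:wait | queues: N=0 E=1 S=0 W=4
Step 5 [EW]: N:wait,E:car3-GO,S:wait,W:car1-GO | queues: N=0 E=0 S=0 W=3
Step 6 [EW]: N:wait,E:empty,S:wait,W:car2-GO | queues: N=0 E=0 S=0 W=2
Step 7 [EW]: N:wait,E:empty,S:wait,W:car5-GO | queues: N=0 E=0 S=0 W=1
Step 8 [NS]: N:empty,E:wait,S:empty,W:wait | queues: N=0 E=0 S=0 W=1
Step 9 [NS]: N:empty,E:wait,S:empty,W:wait | queues: N=0 E=0 S=0 W=1
Step 10 [NS]: N:empty,E:wait,S:empty,W:wait | queues: N=0 E=0 S=0 W=1
Step 11 [NS]: N:empty,E:wait,S:empty,W:wait | queues: N=0 E=0 S=0 W=1
Step 12 [EW]: N:wait,E:empty,S:wait,W:car6-GO | queues: N=0 E=0 S=0 W=0
Car 3 crosses at step 5

5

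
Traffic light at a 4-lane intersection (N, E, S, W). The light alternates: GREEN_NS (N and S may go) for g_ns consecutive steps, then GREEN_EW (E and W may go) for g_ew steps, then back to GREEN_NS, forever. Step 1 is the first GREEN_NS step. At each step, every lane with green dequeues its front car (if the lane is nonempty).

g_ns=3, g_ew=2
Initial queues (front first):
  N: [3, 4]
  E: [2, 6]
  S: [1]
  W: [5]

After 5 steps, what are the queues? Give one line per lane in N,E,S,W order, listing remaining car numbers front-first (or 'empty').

Step 1 [NS]: N:car3-GO,E:wait,S:car1-GO,W:wait | queues: N=1 E=2 S=0 W=1
Step 2 [NS]: N:car4-GO,E:wait,S:empty,W:wait | queues: N=0 E=2 S=0 W=1
Step 3 [NS]: N:empty,E:wait,S:empty,W:wait | queues: N=0 E=2 S=0 W=1
Step 4 [EW]: N:wait,E:car2-GO,S:wait,W:car5-GO | queues: N=0 E=1 S=0 W=0
Step 5 [EW]: N:wait,E:car6-GO,S:wait,W:empty | queues: N=0 E=0 S=0 W=0

N: empty
E: empty
S: empty
W: empty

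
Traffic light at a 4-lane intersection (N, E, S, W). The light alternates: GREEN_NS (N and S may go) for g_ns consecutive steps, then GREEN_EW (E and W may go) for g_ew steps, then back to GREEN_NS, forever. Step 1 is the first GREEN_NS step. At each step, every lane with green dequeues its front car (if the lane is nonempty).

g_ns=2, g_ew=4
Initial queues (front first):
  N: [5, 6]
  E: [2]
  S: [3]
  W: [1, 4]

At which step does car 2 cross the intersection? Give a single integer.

Step 1 [NS]: N:car5-GO,E:wait,S:car3-GO,W:wait | queues: N=1 E=1 S=0 W=2
Step 2 [NS]: N:car6-GO,E:wait,S:empty,W:wait | queues: N=0 E=1 S=0 W=2
Step 3 [EW]: N:wait,E:car2-GO,S:wait,W:car1-GO | queues: N=0 E=0 S=0 W=1
Step 4 [EW]: N:wait,E:empty,S:wait,W:car4-GO | queues: N=0 E=0 S=0 W=0
Car 2 crosses at step 3

3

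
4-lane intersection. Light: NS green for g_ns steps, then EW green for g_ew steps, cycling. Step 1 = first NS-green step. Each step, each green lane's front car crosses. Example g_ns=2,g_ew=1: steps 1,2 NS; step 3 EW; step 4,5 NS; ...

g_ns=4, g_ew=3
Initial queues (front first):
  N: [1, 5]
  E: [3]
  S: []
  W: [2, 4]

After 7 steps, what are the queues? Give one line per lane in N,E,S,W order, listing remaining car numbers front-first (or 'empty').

Step 1 [NS]: N:car1-GO,E:wait,S:empty,W:wait | queues: N=1 E=1 S=0 W=2
Step 2 [NS]: N:car5-GO,E:wait,S:empty,W:wait | queues: N=0 E=1 S=0 W=2
Step 3 [NS]: N:empty,E:wait,S:empty,W:wait | queues: N=0 E=1 S=0 W=2
Step 4 [NS]: N:empty,E:wait,S:empty,W:wait | queues: N=0 E=1 S=0 W=2
Step 5 [EW]: N:wait,E:car3-GO,S:wait,W:car2-GO | queues: N=0 E=0 S=0 W=1
Step 6 [EW]: N:wait,E:empty,S:wait,W:car4-GO | queues: N=0 E=0 S=0 W=0

N: empty
E: empty
S: empty
W: empty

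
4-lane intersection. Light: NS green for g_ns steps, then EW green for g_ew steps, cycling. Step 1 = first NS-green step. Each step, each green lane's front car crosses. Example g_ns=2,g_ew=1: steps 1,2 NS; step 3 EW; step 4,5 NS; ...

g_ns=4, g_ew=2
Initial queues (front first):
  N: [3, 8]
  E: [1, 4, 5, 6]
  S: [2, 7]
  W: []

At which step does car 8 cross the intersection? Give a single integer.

Step 1 [NS]: N:car3-GO,E:wait,S:car2-GO,W:wait | queues: N=1 E=4 S=1 W=0
Step 2 [NS]: N:car8-GO,E:wait,S:car7-GO,W:wait | queues: N=0 E=4 S=0 W=0
Step 3 [NS]: N:empty,E:wait,S:empty,W:wait | queues: N=0 E=4 S=0 W=0
Step 4 [NS]: N:empty,E:wait,S:empty,W:wait | queues: N=0 E=4 S=0 W=0
Step 5 [EW]: N:wait,E:car1-GO,S:wait,W:empty | queues: N=0 E=3 S=0 W=0
Step 6 [EW]: N:wait,E:car4-GO,S:wait,W:empty | queues: N=0 E=2 S=0 W=0
Step 7 [NS]: N:empty,E:wait,S:empty,W:wait | queues: N=0 E=2 S=0 W=0
Step 8 [NS]: N:empty,E:wait,S:empty,W:wait | queues: N=0 E=2 S=0 W=0
Step 9 [NS]: N:empty,E:wait,S:empty,W:wait | queues: N=0 E=2 S=0 W=0
Step 10 [NS]: N:empty,E:wait,S:empty,W:wait | queues: N=0 E=2 S=0 W=0
Step 11 [EW]: N:wait,E:car5-GO,S:wait,W:empty | queues: N=0 E=1 S=0 W=0
Step 12 [EW]: N:wait,E:car6-GO,S:wait,W:empty | queues: N=0 E=0 S=0 W=0
Car 8 crosses at step 2

2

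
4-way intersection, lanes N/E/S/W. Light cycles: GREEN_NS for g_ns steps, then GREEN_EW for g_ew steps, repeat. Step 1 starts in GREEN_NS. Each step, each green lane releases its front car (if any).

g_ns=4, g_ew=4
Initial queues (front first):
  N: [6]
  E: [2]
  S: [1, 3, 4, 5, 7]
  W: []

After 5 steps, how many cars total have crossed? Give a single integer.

Answer: 6

Derivation:
Step 1 [NS]: N:car6-GO,E:wait,S:car1-GO,W:wait | queues: N=0 E=1 S=4 W=0
Step 2 [NS]: N:empty,E:wait,S:car3-GO,W:wait | queues: N=0 E=1 S=3 W=0
Step 3 [NS]: N:empty,E:wait,S:car4-GO,W:wait | queues: N=0 E=1 S=2 W=0
Step 4 [NS]: N:empty,E:wait,S:car5-GO,W:wait | queues: N=0 E=1 S=1 W=0
Step 5 [EW]: N:wait,E:car2-GO,S:wait,W:empty | queues: N=0 E=0 S=1 W=0
Cars crossed by step 5: 6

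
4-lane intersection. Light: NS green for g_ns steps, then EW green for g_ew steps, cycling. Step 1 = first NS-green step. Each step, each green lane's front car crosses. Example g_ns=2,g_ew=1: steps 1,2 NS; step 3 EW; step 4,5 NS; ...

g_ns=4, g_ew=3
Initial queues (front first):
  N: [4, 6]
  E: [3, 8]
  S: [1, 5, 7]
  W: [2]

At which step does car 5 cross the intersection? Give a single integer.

Step 1 [NS]: N:car4-GO,E:wait,S:car1-GO,W:wait | queues: N=1 E=2 S=2 W=1
Step 2 [NS]: N:car6-GO,E:wait,S:car5-GO,W:wait | queues: N=0 E=2 S=1 W=1
Step 3 [NS]: N:empty,E:wait,S:car7-GO,W:wait | queues: N=0 E=2 S=0 W=1
Step 4 [NS]: N:empty,E:wait,S:empty,W:wait | queues: N=0 E=2 S=0 W=1
Step 5 [EW]: N:wait,E:car3-GO,S:wait,W:car2-GO | queues: N=0 E=1 S=0 W=0
Step 6 [EW]: N:wait,E:car8-GO,S:wait,W:empty | queues: N=0 E=0 S=0 W=0
Car 5 crosses at step 2

2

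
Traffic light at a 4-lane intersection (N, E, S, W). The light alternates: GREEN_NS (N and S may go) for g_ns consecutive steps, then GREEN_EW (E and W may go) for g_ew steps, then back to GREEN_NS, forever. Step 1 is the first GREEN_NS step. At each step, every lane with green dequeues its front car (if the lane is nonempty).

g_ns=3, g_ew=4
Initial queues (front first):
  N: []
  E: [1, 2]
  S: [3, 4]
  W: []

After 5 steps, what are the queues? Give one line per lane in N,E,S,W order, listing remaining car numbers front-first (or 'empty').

Step 1 [NS]: N:empty,E:wait,S:car3-GO,W:wait | queues: N=0 E=2 S=1 W=0
Step 2 [NS]: N:empty,E:wait,S:car4-GO,W:wait | queues: N=0 E=2 S=0 W=0
Step 3 [NS]: N:empty,E:wait,S:empty,W:wait | queues: N=0 E=2 S=0 W=0
Step 4 [EW]: N:wait,E:car1-GO,S:wait,W:empty | queues: N=0 E=1 S=0 W=0
Step 5 [EW]: N:wait,E:car2-GO,S:wait,W:empty | queues: N=0 E=0 S=0 W=0

N: empty
E: empty
S: empty
W: empty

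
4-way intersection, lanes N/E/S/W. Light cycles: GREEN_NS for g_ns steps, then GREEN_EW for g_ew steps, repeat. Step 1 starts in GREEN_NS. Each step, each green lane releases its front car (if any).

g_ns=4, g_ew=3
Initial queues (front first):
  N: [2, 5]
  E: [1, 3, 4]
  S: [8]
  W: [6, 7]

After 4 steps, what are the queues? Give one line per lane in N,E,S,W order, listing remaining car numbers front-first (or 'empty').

Step 1 [NS]: N:car2-GO,E:wait,S:car8-GO,W:wait | queues: N=1 E=3 S=0 W=2
Step 2 [NS]: N:car5-GO,E:wait,S:empty,W:wait | queues: N=0 E=3 S=0 W=2
Step 3 [NS]: N:empty,E:wait,S:empty,W:wait | queues: N=0 E=3 S=0 W=2
Step 4 [NS]: N:empty,E:wait,S:empty,W:wait | queues: N=0 E=3 S=0 W=2

N: empty
E: 1 3 4
S: empty
W: 6 7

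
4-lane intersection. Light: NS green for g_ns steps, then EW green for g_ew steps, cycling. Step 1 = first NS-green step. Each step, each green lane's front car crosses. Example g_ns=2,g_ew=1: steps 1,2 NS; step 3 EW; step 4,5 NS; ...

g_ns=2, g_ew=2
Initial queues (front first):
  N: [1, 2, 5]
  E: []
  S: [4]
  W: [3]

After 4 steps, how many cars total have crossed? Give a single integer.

Step 1 [NS]: N:car1-GO,E:wait,S:car4-GO,W:wait | queues: N=2 E=0 S=0 W=1
Step 2 [NS]: N:car2-GO,E:wait,S:empty,W:wait | queues: N=1 E=0 S=0 W=1
Step 3 [EW]: N:wait,E:empty,S:wait,W:car3-GO | queues: N=1 E=0 S=0 W=0
Step 4 [EW]: N:wait,E:empty,S:wait,W:empty | queues: N=1 E=0 S=0 W=0
Cars crossed by step 4: 4

Answer: 4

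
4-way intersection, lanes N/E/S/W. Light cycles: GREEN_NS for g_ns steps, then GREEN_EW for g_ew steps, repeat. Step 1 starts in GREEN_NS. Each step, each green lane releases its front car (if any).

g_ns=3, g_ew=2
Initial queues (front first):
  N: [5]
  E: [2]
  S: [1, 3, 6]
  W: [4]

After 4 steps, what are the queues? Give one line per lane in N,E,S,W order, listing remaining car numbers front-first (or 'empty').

Step 1 [NS]: N:car5-GO,E:wait,S:car1-GO,W:wait | queues: N=0 E=1 S=2 W=1
Step 2 [NS]: N:empty,E:wait,S:car3-GO,W:wait | queues: N=0 E=1 S=1 W=1
Step 3 [NS]: N:empty,E:wait,S:car6-GO,W:wait | queues: N=0 E=1 S=0 W=1
Step 4 [EW]: N:wait,E:car2-GO,S:wait,W:car4-GO | queues: N=0 E=0 S=0 W=0

N: empty
E: empty
S: empty
W: empty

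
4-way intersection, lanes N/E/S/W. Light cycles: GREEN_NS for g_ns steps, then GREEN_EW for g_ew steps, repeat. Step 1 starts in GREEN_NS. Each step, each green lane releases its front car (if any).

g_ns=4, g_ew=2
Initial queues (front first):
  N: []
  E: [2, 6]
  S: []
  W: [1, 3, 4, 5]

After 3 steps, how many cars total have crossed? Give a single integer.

Answer: 0

Derivation:
Step 1 [NS]: N:empty,E:wait,S:empty,W:wait | queues: N=0 E=2 S=0 W=4
Step 2 [NS]: N:empty,E:wait,S:empty,W:wait | queues: N=0 E=2 S=0 W=4
Step 3 [NS]: N:empty,E:wait,S:empty,W:wait | queues: N=0 E=2 S=0 W=4
Cars crossed by step 3: 0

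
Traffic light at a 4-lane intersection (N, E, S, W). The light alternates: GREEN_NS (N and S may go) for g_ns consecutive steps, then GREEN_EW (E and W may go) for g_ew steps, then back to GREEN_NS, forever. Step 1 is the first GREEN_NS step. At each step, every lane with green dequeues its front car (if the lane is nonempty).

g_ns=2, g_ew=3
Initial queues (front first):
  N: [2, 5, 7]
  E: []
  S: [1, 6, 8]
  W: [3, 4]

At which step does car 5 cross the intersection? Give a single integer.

Step 1 [NS]: N:car2-GO,E:wait,S:car1-GO,W:wait | queues: N=2 E=0 S=2 W=2
Step 2 [NS]: N:car5-GO,E:wait,S:car6-GO,W:wait | queues: N=1 E=0 S=1 W=2
Step 3 [EW]: N:wait,E:empty,S:wait,W:car3-GO | queues: N=1 E=0 S=1 W=1
Step 4 [EW]: N:wait,E:empty,S:wait,W:car4-GO | queues: N=1 E=0 S=1 W=0
Step 5 [EW]: N:wait,E:empty,S:wait,W:empty | queues: N=1 E=0 S=1 W=0
Step 6 [NS]: N:car7-GO,E:wait,S:car8-GO,W:wait | queues: N=0 E=0 S=0 W=0
Car 5 crosses at step 2

2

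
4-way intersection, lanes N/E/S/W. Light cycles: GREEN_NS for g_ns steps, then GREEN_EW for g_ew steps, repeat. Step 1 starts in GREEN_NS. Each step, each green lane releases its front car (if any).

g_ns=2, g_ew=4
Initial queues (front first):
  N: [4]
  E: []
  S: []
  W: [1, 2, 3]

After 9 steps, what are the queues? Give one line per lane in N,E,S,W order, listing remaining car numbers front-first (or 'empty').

Step 1 [NS]: N:car4-GO,E:wait,S:empty,W:wait | queues: N=0 E=0 S=0 W=3
Step 2 [NS]: N:empty,E:wait,S:empty,W:wait | queues: N=0 E=0 S=0 W=3
Step 3 [EW]: N:wait,E:empty,S:wait,W:car1-GO | queues: N=0 E=0 S=0 W=2
Step 4 [EW]: N:wait,E:empty,S:wait,W:car2-GO | queues: N=0 E=0 S=0 W=1
Step 5 [EW]: N:wait,E:empty,S:wait,W:car3-GO | queues: N=0 E=0 S=0 W=0

N: empty
E: empty
S: empty
W: empty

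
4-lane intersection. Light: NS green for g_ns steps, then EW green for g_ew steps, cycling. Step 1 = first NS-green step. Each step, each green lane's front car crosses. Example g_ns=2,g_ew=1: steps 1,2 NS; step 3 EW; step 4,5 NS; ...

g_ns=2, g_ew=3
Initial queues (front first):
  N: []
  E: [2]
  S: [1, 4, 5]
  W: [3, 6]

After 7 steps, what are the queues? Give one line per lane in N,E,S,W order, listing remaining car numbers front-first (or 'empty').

Step 1 [NS]: N:empty,E:wait,S:car1-GO,W:wait | queues: N=0 E=1 S=2 W=2
Step 2 [NS]: N:empty,E:wait,S:car4-GO,W:wait | queues: N=0 E=1 S=1 W=2
Step 3 [EW]: N:wait,E:car2-GO,S:wait,W:car3-GO | queues: N=0 E=0 S=1 W=1
Step 4 [EW]: N:wait,E:empty,S:wait,W:car6-GO | queues: N=0 E=0 S=1 W=0
Step 5 [EW]: N:wait,E:empty,S:wait,W:empty | queues: N=0 E=0 S=1 W=0
Step 6 [NS]: N:empty,E:wait,S:car5-GO,W:wait | queues: N=0 E=0 S=0 W=0

N: empty
E: empty
S: empty
W: empty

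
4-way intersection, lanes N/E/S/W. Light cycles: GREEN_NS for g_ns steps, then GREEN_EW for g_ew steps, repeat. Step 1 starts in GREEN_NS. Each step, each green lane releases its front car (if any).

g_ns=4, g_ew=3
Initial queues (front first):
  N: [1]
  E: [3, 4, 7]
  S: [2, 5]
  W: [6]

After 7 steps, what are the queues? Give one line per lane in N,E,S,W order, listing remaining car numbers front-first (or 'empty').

Step 1 [NS]: N:car1-GO,E:wait,S:car2-GO,W:wait | queues: N=0 E=3 S=1 W=1
Step 2 [NS]: N:empty,E:wait,S:car5-GO,W:wait | queues: N=0 E=3 S=0 W=1
Step 3 [NS]: N:empty,E:wait,S:empty,W:wait | queues: N=0 E=3 S=0 W=1
Step 4 [NS]: N:empty,E:wait,S:empty,W:wait | queues: N=0 E=3 S=0 W=1
Step 5 [EW]: N:wait,E:car3-GO,S:wait,W:car6-GO | queues: N=0 E=2 S=0 W=0
Step 6 [EW]: N:wait,E:car4-GO,S:wait,W:empty | queues: N=0 E=1 S=0 W=0
Step 7 [EW]: N:wait,E:car7-GO,S:wait,W:empty | queues: N=0 E=0 S=0 W=0

N: empty
E: empty
S: empty
W: empty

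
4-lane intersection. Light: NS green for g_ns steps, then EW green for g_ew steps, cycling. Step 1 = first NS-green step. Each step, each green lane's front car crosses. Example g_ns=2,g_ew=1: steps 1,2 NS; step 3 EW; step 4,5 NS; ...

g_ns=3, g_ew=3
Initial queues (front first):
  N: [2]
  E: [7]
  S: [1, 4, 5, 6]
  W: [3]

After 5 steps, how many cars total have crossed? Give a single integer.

Answer: 6

Derivation:
Step 1 [NS]: N:car2-GO,E:wait,S:car1-GO,W:wait | queues: N=0 E=1 S=3 W=1
Step 2 [NS]: N:empty,E:wait,S:car4-GO,W:wait | queues: N=0 E=1 S=2 W=1
Step 3 [NS]: N:empty,E:wait,S:car5-GO,W:wait | queues: N=0 E=1 S=1 W=1
Step 4 [EW]: N:wait,E:car7-GO,S:wait,W:car3-GO | queues: N=0 E=0 S=1 W=0
Step 5 [EW]: N:wait,E:empty,S:wait,W:empty | queues: N=0 E=0 S=1 W=0
Cars crossed by step 5: 6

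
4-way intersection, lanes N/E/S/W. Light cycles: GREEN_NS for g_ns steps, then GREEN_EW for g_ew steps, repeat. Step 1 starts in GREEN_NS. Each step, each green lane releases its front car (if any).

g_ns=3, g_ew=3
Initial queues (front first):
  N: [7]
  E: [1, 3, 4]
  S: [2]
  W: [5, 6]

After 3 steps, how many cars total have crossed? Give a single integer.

Answer: 2

Derivation:
Step 1 [NS]: N:car7-GO,E:wait,S:car2-GO,W:wait | queues: N=0 E=3 S=0 W=2
Step 2 [NS]: N:empty,E:wait,S:empty,W:wait | queues: N=0 E=3 S=0 W=2
Step 3 [NS]: N:empty,E:wait,S:empty,W:wait | queues: N=0 E=3 S=0 W=2
Cars crossed by step 3: 2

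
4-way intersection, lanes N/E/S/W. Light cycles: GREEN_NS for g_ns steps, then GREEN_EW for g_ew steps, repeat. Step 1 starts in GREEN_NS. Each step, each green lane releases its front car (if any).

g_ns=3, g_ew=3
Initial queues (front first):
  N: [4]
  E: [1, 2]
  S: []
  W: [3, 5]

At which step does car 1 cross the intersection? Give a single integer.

Step 1 [NS]: N:car4-GO,E:wait,S:empty,W:wait | queues: N=0 E=2 S=0 W=2
Step 2 [NS]: N:empty,E:wait,S:empty,W:wait | queues: N=0 E=2 S=0 W=2
Step 3 [NS]: N:empty,E:wait,S:empty,W:wait | queues: N=0 E=2 S=0 W=2
Step 4 [EW]: N:wait,E:car1-GO,S:wait,W:car3-GO | queues: N=0 E=1 S=0 W=1
Step 5 [EW]: N:wait,E:car2-GO,S:wait,W:car5-GO | queues: N=0 E=0 S=0 W=0
Car 1 crosses at step 4

4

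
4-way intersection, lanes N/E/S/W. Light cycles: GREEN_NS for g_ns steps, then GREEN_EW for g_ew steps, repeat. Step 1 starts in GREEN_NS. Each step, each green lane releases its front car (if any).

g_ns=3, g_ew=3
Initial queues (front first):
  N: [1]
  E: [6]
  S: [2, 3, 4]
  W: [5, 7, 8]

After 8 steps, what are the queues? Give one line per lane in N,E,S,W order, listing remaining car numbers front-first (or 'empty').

Step 1 [NS]: N:car1-GO,E:wait,S:car2-GO,W:wait | queues: N=0 E=1 S=2 W=3
Step 2 [NS]: N:empty,E:wait,S:car3-GO,W:wait | queues: N=0 E=1 S=1 W=3
Step 3 [NS]: N:empty,E:wait,S:car4-GO,W:wait | queues: N=0 E=1 S=0 W=3
Step 4 [EW]: N:wait,E:car6-GO,S:wait,W:car5-GO | queues: N=0 E=0 S=0 W=2
Step 5 [EW]: N:wait,E:empty,S:wait,W:car7-GO | queues: N=0 E=0 S=0 W=1
Step 6 [EW]: N:wait,E:empty,S:wait,W:car8-GO | queues: N=0 E=0 S=0 W=0

N: empty
E: empty
S: empty
W: empty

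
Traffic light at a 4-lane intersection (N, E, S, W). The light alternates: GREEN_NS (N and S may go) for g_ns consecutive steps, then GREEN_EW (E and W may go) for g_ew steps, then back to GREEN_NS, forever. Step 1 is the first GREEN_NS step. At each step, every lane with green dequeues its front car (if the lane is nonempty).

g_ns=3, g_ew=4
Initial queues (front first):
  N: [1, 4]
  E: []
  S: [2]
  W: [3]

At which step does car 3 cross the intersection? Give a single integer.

Step 1 [NS]: N:car1-GO,E:wait,S:car2-GO,W:wait | queues: N=1 E=0 S=0 W=1
Step 2 [NS]: N:car4-GO,E:wait,S:empty,W:wait | queues: N=0 E=0 S=0 W=1
Step 3 [NS]: N:empty,E:wait,S:empty,W:wait | queues: N=0 E=0 S=0 W=1
Step 4 [EW]: N:wait,E:empty,S:wait,W:car3-GO | queues: N=0 E=0 S=0 W=0
Car 3 crosses at step 4

4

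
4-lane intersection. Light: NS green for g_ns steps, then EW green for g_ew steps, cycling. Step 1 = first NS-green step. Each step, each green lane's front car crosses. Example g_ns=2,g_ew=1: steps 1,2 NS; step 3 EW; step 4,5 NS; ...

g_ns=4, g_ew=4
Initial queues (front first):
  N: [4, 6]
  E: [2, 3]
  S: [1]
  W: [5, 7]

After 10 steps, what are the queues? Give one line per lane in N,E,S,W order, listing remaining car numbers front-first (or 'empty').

Step 1 [NS]: N:car4-GO,E:wait,S:car1-GO,W:wait | queues: N=1 E=2 S=0 W=2
Step 2 [NS]: N:car6-GO,E:wait,S:empty,W:wait | queues: N=0 E=2 S=0 W=2
Step 3 [NS]: N:empty,E:wait,S:empty,W:wait | queues: N=0 E=2 S=0 W=2
Step 4 [NS]: N:empty,E:wait,S:empty,W:wait | queues: N=0 E=2 S=0 W=2
Step 5 [EW]: N:wait,E:car2-GO,S:wait,W:car5-GO | queues: N=0 E=1 S=0 W=1
Step 6 [EW]: N:wait,E:car3-GO,S:wait,W:car7-GO | queues: N=0 E=0 S=0 W=0

N: empty
E: empty
S: empty
W: empty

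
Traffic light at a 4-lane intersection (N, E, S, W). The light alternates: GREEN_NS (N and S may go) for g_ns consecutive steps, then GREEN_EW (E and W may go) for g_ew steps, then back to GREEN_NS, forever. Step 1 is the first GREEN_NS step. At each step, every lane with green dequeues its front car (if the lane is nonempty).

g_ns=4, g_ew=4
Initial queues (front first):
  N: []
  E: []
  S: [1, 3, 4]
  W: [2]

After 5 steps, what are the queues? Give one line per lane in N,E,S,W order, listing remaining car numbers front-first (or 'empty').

Step 1 [NS]: N:empty,E:wait,S:car1-GO,W:wait | queues: N=0 E=0 S=2 W=1
Step 2 [NS]: N:empty,E:wait,S:car3-GO,W:wait | queues: N=0 E=0 S=1 W=1
Step 3 [NS]: N:empty,E:wait,S:car4-GO,W:wait | queues: N=0 E=0 S=0 W=1
Step 4 [NS]: N:empty,E:wait,S:empty,W:wait | queues: N=0 E=0 S=0 W=1
Step 5 [EW]: N:wait,E:empty,S:wait,W:car2-GO | queues: N=0 E=0 S=0 W=0

N: empty
E: empty
S: empty
W: empty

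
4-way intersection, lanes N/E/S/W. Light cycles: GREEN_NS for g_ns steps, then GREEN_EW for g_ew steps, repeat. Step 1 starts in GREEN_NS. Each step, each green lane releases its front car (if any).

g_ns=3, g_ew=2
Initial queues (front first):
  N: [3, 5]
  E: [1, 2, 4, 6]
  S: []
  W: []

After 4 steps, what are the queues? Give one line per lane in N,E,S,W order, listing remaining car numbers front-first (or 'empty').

Step 1 [NS]: N:car3-GO,E:wait,S:empty,W:wait | queues: N=1 E=4 S=0 W=0
Step 2 [NS]: N:car5-GO,E:wait,S:empty,W:wait | queues: N=0 E=4 S=0 W=0
Step 3 [NS]: N:empty,E:wait,S:empty,W:wait | queues: N=0 E=4 S=0 W=0
Step 4 [EW]: N:wait,E:car1-GO,S:wait,W:empty | queues: N=0 E=3 S=0 W=0

N: empty
E: 2 4 6
S: empty
W: empty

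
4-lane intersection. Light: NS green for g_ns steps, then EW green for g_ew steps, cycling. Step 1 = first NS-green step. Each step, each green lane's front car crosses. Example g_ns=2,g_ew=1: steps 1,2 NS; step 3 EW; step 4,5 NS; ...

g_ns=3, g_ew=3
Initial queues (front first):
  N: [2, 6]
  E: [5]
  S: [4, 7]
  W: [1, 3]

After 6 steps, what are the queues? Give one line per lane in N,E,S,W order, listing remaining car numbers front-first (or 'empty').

Step 1 [NS]: N:car2-GO,E:wait,S:car4-GO,W:wait | queues: N=1 E=1 S=1 W=2
Step 2 [NS]: N:car6-GO,E:wait,S:car7-GO,W:wait | queues: N=0 E=1 S=0 W=2
Step 3 [NS]: N:empty,E:wait,S:empty,W:wait | queues: N=0 E=1 S=0 W=2
Step 4 [EW]: N:wait,E:car5-GO,S:wait,W:car1-GO | queues: N=0 E=0 S=0 W=1
Step 5 [EW]: N:wait,E:empty,S:wait,W:car3-GO | queues: N=0 E=0 S=0 W=0

N: empty
E: empty
S: empty
W: empty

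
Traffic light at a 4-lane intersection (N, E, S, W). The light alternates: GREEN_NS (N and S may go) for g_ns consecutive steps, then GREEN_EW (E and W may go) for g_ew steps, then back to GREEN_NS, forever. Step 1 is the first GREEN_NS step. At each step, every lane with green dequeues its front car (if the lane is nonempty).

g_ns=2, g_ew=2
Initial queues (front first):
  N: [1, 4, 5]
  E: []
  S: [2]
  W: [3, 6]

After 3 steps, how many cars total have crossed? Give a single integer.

Answer: 4

Derivation:
Step 1 [NS]: N:car1-GO,E:wait,S:car2-GO,W:wait | queues: N=2 E=0 S=0 W=2
Step 2 [NS]: N:car4-GO,E:wait,S:empty,W:wait | queues: N=1 E=0 S=0 W=2
Step 3 [EW]: N:wait,E:empty,S:wait,W:car3-GO | queues: N=1 E=0 S=0 W=1
Cars crossed by step 3: 4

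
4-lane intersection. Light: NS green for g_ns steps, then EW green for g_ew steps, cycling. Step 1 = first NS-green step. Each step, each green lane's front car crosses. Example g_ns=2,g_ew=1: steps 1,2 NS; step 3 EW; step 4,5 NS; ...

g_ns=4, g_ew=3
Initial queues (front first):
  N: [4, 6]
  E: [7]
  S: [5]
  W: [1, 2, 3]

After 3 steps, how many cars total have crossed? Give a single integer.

Answer: 3

Derivation:
Step 1 [NS]: N:car4-GO,E:wait,S:car5-GO,W:wait | queues: N=1 E=1 S=0 W=3
Step 2 [NS]: N:car6-GO,E:wait,S:empty,W:wait | queues: N=0 E=1 S=0 W=3
Step 3 [NS]: N:empty,E:wait,S:empty,W:wait | queues: N=0 E=1 S=0 W=3
Cars crossed by step 3: 3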